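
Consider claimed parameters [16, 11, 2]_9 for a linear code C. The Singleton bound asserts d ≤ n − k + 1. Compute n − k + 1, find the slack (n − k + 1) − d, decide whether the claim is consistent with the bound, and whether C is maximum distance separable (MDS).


Singleton RHS = n − k + 1 = 6, slack = 4, bound satisfied, not MDS.

Singleton bound: d ≤ n − k + 1.
Here n = 16, k = 11, so n − k + 1 = 6.
Given d = 2, check d ≤ 6: YES.
Slack = (n − k + 1) − d = 4.
The code is NOT MDS (slack = 4 > 0).
Description: the claimed parameters are [16, 11, 2]_9; such a code would be non-MDS.


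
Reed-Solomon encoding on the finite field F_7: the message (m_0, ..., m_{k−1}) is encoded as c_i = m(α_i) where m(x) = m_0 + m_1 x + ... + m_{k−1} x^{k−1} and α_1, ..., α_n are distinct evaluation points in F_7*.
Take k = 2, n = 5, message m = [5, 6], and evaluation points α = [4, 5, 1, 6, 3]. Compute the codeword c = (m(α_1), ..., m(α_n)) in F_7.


c = [1, 0, 4, 6, 2]

Message polynomial: m(x) = 5 + 6·x (mod 7).
For each evaluation point α_i, compute m(α_i) mod 7:
  α_1 = 4: Horner steps 6 → 1, so m(4) = 1.
  α_2 = 5: Horner steps 6 → 0, so m(5) = 0.
  α_3 = 1: Horner steps 6 → 4, so m(1) = 4.
  α_4 = 6: Horner steps 6 → 6, so m(6) = 6.
  α_5 = 3: Horner steps 6 → 2, so m(3) = 2.
Codeword c = [1, 0, 4, 6, 2] ∈ F_7^5.


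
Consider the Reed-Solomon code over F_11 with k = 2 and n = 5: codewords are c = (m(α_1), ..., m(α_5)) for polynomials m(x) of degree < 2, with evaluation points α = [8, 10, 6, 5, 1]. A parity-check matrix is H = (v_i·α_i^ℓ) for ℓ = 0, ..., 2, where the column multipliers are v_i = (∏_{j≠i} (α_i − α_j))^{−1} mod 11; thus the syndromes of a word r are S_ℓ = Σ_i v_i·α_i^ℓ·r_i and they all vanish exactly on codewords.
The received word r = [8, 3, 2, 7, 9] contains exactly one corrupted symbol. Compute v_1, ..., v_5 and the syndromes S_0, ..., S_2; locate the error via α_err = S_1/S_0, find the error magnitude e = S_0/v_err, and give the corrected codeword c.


S = (5, 3, 4), error at position 4, error magnitude e = 8, c = [8, 3, 2, 10, 9].

Step 1: column multipliers v_i = (∏_{j≠i}(α_i − α_j))^{−1} mod 11.
  i = 1 (α = 8): (8−10)(8−6)(8−5)(8−1) = (−2)·2·3·7 = −84 ≡ 4, so v_1 = 4^{−1} = 3 (mod 11).
  i = 2 (α = 10): (10−8)(10−6)(10−5)(10−1) = 2·4·5·9 = 360 ≡ 8, so v_2 = 8^{−1} = 7 (mod 11).
  i = 3 (α = 6): (6−8)(6−10)(6−5)(6−1) = (−2)·(−4)·1·5 = 40 ≡ 7, so v_3 = 7^{−1} = 8 (mod 11).
  i = 4 (α = 5): (5−8)(5−10)(5−6)(5−1) = (−3)·(−5)·(−1)·4 = −60 ≡ 6, so v_4 = 6^{−1} = 2 (mod 11).
  i = 5 (α = 1): (1−8)(1−10)(1−6)(1−5) = (−7)·(−9)·(−5)·(−4) = 1260 ≡ 6, so v_5 = 6^{−1} = 2 (mod 11).
  v = [3, 7, 8, 2, 2].
Step 2: syndromes of r = [8, 3, 2, 7, 9] (all sums mod 11).
  S_0 = Σ v_i r_i = 3·8 + 7·3 + 8·2 + 2·7 + 2·9 = 93 ≡ 5.
  S_1 = Σ v_i α_i r_i = 3·8·8 + 7·10·3 + 8·6·2 + 2·5·7 + 2·1·9 = 586 ≡ 3.
  α_i^2 mod 11 = [9, 1, 3, 3, 1].
  S_2 = Σ v_i α_i^2 r_i = 3·9·8 + 7·1·3 + 8·3·2 + 2·3·7 + 2·1·9 = 345 ≡ 4.
  S = (5, 3, 4) ≠ 0, so r is not a codeword (an error is present).
Step 3: locate the error. For a single error e at position i, S_ℓ = v_i·e·α_i^ℓ, so α_err = S_1/S_0.
  S_0^{−1} = 5^{−1} = 9 (mod 11), so α_err = 3·9 = 27 ≡ 5 = α_4. Error position i = 4.
  Consistency check: S_2/S_1 = 4·4 = 16 ≡ 5 = α_err ✓ (single-error assumption holds).
Step 4: error magnitude e = S_0/v_4 = S_0·∏_{j≠4}(α_4 − α_j) = 5·6 = 30 ≡ 8 (mod 11).
Step 5: correct position 4: c_4 = r_4 − e = 7 − 8 ≡ 10 (mod 11). Hence c = [8, 3, 2, 10, 9].
  Check: interpolating c through the α_i gives m(x) = 6 + 3·x (degree < 2) with m(α_i) = c_i for every i, so c is indeed a codeword.


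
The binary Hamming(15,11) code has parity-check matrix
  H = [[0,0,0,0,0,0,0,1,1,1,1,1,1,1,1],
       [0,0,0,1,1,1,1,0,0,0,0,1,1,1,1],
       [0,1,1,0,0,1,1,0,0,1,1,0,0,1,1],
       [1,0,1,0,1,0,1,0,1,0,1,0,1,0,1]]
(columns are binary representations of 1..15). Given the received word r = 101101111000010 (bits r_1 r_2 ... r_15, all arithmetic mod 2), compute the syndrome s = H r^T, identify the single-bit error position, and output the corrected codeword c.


s = (1, 0, 0, 0)^T, error position = 8, corrected codeword c = 101101101000010

Compute s = H r^T mod 2 one row at a time:
  s_1 = 1 + 1 + 0 + 0 + 0 + 0 + 1 + 0 = 3 ≡ 1 (mod 2).
  s_2 = 1 + 0 + 1 + 1 + 0 + 0 + 1 + 0 = 4 ≡ 0 (mod 2).
  s_3 = 0 + 1 + 1 + 1 + 0 + 0 + 1 + 0 = 4 ≡ 0 (mod 2).
  s_4 = 1 + 1 + 0 + 1 + 1 + 0 + 0 + 0 = 4 ≡ 0 (mod 2).
s = (1, 0, 0, 0)^T — this equals column 8 of H (binary 1000), so error is at position 8.
Correct: flip bit 8 of r = 101101111000010 to get c = 101101101000010.


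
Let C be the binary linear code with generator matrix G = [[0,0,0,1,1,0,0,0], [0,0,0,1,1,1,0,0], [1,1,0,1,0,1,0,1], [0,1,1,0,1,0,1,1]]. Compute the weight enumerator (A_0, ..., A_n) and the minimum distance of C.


Weight distribution: A_0 = 1, A_1 = 1, A_2 = 1, A_3 = 2, A_4 = 3, A_5 = 5, A_6 = 3. Minimum distance d = 1.

Enumerate all 2^4 = 16 messages m ∈ F_2^4.
For each, compute codeword c = mG in F_2^8, then tally its weight.
  m = 0000 → c = 00000000, weight = 0.
  m = 1000 → c = 00011000, weight = 2.
  m = 0100 → c = 00011100, weight = 3.
  m = 1100 → c = 00000100, weight = 1.
  m = 0010 → c = 11010101, weight = 5.
  m = 1010 → c = 11001101, weight = 5.
  m = 0110 → c = 11001001, weight = 4.
  m = 1110 → c = 11010001, weight = 4.
  m = 0001 → c = 01101011, weight = 5.
  m = 1001 → c = 01110011, weight = 5.
  m = 0101 → c = 01110111, weight = 6.
  m = 1101 → c = 01101111, weight = 6.
  m = 0011 → c = 10111110, weight = 6.
  m = 1011 → c = 10100110, weight = 4.
  m = 0111 → c = 10100010, weight = 3.
  m = 1111 → c = 10111010, weight = 5.
Tally weights:
  weight 0: 1 codewords.
  weight 1: 1 codewords.
  weight 2: 1 codewords.
  weight 3: 2 codewords.
  weight 4: 3 codewords.
  weight 5: 5 codewords.
  weight 6: 3 codewords.
Minimum distance d = smallest w > 0 with A_w > 0 = 1.
Sanity: Σ A_w = 16 = 2^4 = 16 ✓.


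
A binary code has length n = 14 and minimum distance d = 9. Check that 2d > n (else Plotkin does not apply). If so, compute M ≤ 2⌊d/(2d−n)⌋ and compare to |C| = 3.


Plotkin bound M ≤ 4; given |C| = 3 ≤ bound (satisfied).

Check applicability: 2d = 18, n = 14.
2d − n = 4 > 0, so Plotkin applies.
Compute d/(2d−n) = 9/4 ≈ 2.2500.
⌊d/(2d−n)⌋ = 2.
Plotkin bound: M ≤ 2·2 = 4.
Given |C| = 3, check: satisfied.
This |C| is below the Plotkin bound.


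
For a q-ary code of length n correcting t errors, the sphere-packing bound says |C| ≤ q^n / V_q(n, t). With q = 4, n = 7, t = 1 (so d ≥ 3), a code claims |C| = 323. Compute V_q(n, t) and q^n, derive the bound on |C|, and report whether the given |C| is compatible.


V_q(n, t) = 22, q^n = 16384, Hamming bound = 744, |C| = 323 ≤ bound (satisfied).

Step 1: Compute V_q(n, t) = Σ_{j=0}^1 C(n, j) (q−1)^j.
  j = 0: C(7,0)·(3)^0 = 1·1 = 1.
  j = 1: C(7,1)·(3)^1 = 7·3 = 21.
  V_q(n, t) = 1 + 21 = 22.
Step 2: q^n = 4^7 = 16384.
Step 3: Hamming bound ⌊q^n / V_q(n,t)⌋ = ⌊16384/22⌋ = 744.
Step 4: Compare |C| = 323 to 744: satisfied.
The claimed |C| lies below the Hamming bound.


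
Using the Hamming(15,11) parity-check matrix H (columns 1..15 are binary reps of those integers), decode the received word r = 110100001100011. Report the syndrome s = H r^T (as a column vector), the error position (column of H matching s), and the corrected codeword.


s = (0, 1, 0, 1)^T, error position = 5, corrected codeword c = 110110001100011

Compute s = H r^T mod 2 one row at a time:
  s_1 = 0 + 1 + 1 + 0 + 0 + 0 + 1 + 1 = 4 ≡ 0 (mod 2).
  s_2 = 1 + 0 + 0 + 0 + 0 + 0 + 1 + 1 = 3 ≡ 1 (mod 2).
  s_3 = 1 + 0 + 0 + 0 + 1 + 0 + 1 + 1 = 4 ≡ 0 (mod 2).
  s_4 = 1 + 0 + 0 + 0 + 1 + 0 + 0 + 1 = 3 ≡ 1 (mod 2).
s = (0, 1, 0, 1)^T — this equals column 5 of H (binary 0101), so error is at position 5.
Correct: flip bit 5 of r = 110100001100011 to get c = 110110001100011.


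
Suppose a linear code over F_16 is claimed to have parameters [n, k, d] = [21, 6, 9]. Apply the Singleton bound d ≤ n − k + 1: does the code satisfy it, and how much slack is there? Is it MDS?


Singleton RHS = n − k + 1 = 16, slack = 7, bound satisfied, not MDS.

Singleton bound: d ≤ n − k + 1.
Here n = 21, k = 6, so n − k + 1 = 16.
Given d = 9, check d ≤ 16: YES.
Slack = (n − k + 1) − d = 7.
The code is NOT MDS (slack = 7 > 0).
Description: the claimed parameters are [21, 6, 9]_16; such a code would be non-MDS.


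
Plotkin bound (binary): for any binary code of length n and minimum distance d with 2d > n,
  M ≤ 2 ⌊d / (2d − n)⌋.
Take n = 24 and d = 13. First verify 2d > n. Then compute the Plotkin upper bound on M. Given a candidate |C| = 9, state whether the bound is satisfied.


Plotkin bound M ≤ 12; given |C| = 9 ≤ bound (satisfied).

Check applicability: 2d = 26, n = 24.
2d − n = 2 > 0, so Plotkin applies.
Compute d/(2d−n) = 13/2 ≈ 6.5000.
⌊d/(2d−n)⌋ = 6.
Plotkin bound: M ≤ 2·6 = 12.
Given |C| = 9, check: satisfied.
This |C| is below the Plotkin bound.


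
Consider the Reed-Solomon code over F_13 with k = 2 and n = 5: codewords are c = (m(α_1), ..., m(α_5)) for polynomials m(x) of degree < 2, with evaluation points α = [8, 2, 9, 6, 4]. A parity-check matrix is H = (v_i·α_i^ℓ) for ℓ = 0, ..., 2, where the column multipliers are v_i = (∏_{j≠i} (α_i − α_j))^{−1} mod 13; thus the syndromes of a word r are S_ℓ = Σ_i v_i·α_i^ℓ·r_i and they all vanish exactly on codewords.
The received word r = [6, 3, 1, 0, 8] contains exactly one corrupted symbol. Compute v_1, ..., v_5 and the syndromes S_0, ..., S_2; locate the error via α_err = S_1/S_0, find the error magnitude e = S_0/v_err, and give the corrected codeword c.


S = (10, 2, 3), error at position 1, error magnitude e = 1, c = [5, 3, 1, 0, 8].

Step 1: column multipliers v_i = (∏_{j≠i}(α_i − α_j))^{−1} mod 13.
  i = 1 (α = 8): (8−2)(8−9)(8−6)(8−4) = 6·(−1)·2·4 = −48 ≡ 4, so v_1 = 4^{−1} = 10 (mod 13).
  i = 2 (α = 2): (2−8)(2−9)(2−6)(2−4) = (−6)·(−7)·(−4)·(−2) = 336 ≡ 11, so v_2 = 11^{−1} = 6 (mod 13).
  i = 3 (α = 9): (9−8)(9−2)(9−6)(9−4) = 1·7·3·5 = 105 ≡ 1, so v_3 = 1^{−1} = 1 (mod 13).
  i = 4 (α = 6): (6−8)(6−2)(6−9)(6−4) = (−2)·4·(−3)·2 = 48 ≡ 9, so v_4 = 9^{−1} = 3 (mod 13).
  i = 5 (α = 4): (4−8)(4−2)(4−9)(4−6) = (−4)·2·(−5)·(−2) = −80 ≡ 11, so v_5 = 11^{−1} = 6 (mod 13).
  v = [10, 6, 1, 3, 6].
Step 2: syndromes of r = [6, 3, 1, 0, 8] (all sums mod 13).
  S_0 = Σ v_i r_i = 10·6 + 6·3 + 1·1 + 3·0 + 6·8 = 127 ≡ 10.
  S_1 = Σ v_i α_i r_i = 10·8·6 + 6·2·3 + 1·9·1 + 3·6·0 + 6·4·8 = 717 ≡ 2.
  α_i^2 mod 13 = [12, 4, 3, 10, 3].
  S_2 = Σ v_i α_i^2 r_i = 10·12·6 + 6·4·3 + 1·3·1 + 3·10·0 + 6·3·8 = 939 ≡ 3.
  S = (10, 2, 3) ≠ 0, so r is not a codeword (an error is present).
Step 3: locate the error. For a single error e at position i, S_ℓ = v_i·e·α_i^ℓ, so α_err = S_1/S_0.
  S_0^{−1} = 10^{−1} = 4 (mod 13), so α_err = 2·4 = 8 ≡ 8 = α_1. Error position i = 1.
  Consistency check: S_2/S_1 = 3·7 = 21 ≡ 8 = α_err ✓ (single-error assumption holds).
Step 4: error magnitude e = S_0/v_1 = S_0·∏_{j≠1}(α_1 − α_j) = 10·4 = 40 ≡ 1 (mod 13).
Step 5: correct position 1: c_1 = r_1 − e = 6 − 1 ≡ 5 (mod 13). Hence c = [5, 3, 1, 0, 8].
  Check: interpolating c through the α_i gives m(x) = 11 + 9·x (degree < 2) with m(α_i) = c_i for every i, so c is indeed a codeword.


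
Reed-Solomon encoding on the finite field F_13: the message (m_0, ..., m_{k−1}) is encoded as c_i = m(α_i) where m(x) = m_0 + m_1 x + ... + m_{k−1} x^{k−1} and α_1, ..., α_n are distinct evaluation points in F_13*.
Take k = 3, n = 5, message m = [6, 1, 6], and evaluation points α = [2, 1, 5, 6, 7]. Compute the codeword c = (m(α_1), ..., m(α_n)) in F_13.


c = [6, 0, 5, 7, 8]

Message polynomial: m(x) = 6 + 1·x + 6·x^2 (mod 13).
For each evaluation point α_i, compute m(α_i) mod 13:
  α_1 = 2: Horner steps 6 → 0 → 6, so m(2) = 6.
  α_2 = 1: Horner steps 6 → 7 → 0, so m(1) = 0.
  α_3 = 5: Horner steps 6 → 5 → 5, so m(5) = 5.
  α_4 = 6: Horner steps 6 → 11 → 7, so m(6) = 7.
  α_5 = 7: Horner steps 6 → 4 → 8, so m(7) = 8.
Codeword c = [6, 0, 5, 7, 8] ∈ F_13^5.


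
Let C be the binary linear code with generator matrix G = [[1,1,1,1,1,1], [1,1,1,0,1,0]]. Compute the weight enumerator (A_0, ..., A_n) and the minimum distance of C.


Weight distribution: A_0 = 1, A_2 = 1, A_4 = 1, A_6 = 1. Minimum distance d = 2.

Enumerate all 2^2 = 4 messages m ∈ F_2^2.
For each, compute codeword c = mG in F_2^6, then tally its weight.
  m = 00 → c = 000000, weight = 0.
  m = 10 → c = 111111, weight = 6.
  m = 01 → c = 111010, weight = 4.
  m = 11 → c = 000101, weight = 2.
Tally weights:
  weight 0: 1 codewords.
  weight 2: 1 codewords.
  weight 4: 1 codewords.
  weight 6: 1 codewords.
Minimum distance d = smallest w > 0 with A_w > 0 = 2.
Sanity: Σ A_w = 4 = 2^2 = 4 ✓.


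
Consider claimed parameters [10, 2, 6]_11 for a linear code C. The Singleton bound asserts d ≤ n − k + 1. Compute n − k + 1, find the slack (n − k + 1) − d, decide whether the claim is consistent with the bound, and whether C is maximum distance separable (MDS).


Singleton RHS = n − k + 1 = 9, slack = 3, bound satisfied, not MDS.

Singleton bound: d ≤ n − k + 1.
Here n = 10, k = 2, so n − k + 1 = 9.
Given d = 6, check d ≤ 9: YES.
Slack = (n − k + 1) − d = 3.
The code is NOT MDS (slack = 3 > 0).
Description: the claimed parameters are [10, 2, 6]_11; such a code would be non-MDS.


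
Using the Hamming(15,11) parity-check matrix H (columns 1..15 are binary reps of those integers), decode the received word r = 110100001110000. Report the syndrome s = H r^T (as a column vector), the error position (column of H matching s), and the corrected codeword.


s = (1, 1, 1, 1)^T, error position = 15, corrected codeword c = 110100001110001

Compute s = H r^T mod 2 one row at a time:
  s_1 = 0 + 1 + 1 + 1 + 0 + 0 + 0 + 0 = 3 ≡ 1 (mod 2).
  s_2 = 1 + 0 + 0 + 0 + 0 + 0 + 0 + 0 = 1 ≡ 1 (mod 2).
  s_3 = 1 + 0 + 0 + 0 + 1 + 1 + 0 + 0 = 3 ≡ 1 (mod 2).
  s_4 = 1 + 0 + 0 + 0 + 1 + 1 + 0 + 0 = 3 ≡ 1 (mod 2).
s = (1, 1, 1, 1)^T — this equals column 15 of H (binary 1111), so error is at position 15.
Correct: flip bit 15 of r = 110100001110000 to get c = 110100001110001.


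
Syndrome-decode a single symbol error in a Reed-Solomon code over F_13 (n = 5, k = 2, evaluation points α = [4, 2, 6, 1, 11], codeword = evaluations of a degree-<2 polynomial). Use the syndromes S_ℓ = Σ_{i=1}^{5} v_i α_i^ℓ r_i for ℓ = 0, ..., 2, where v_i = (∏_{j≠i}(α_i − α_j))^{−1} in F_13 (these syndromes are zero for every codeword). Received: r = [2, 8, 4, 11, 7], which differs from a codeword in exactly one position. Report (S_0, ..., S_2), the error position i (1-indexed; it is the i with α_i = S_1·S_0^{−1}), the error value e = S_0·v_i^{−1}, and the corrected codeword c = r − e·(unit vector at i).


S = (1, 6, 10), error at position 3, error magnitude e = 8, c = [2, 8, 9, 11, 7].

Step 1: column multipliers v_i = (∏_{j≠i}(α_i − α_j))^{−1} mod 13.
  i = 1 (α = 4): (4−2)(4−6)(4−1)(4−11) = 2·(−2)·3·(−7) = 84 ≡ 6, so v_1 = 6^{−1} = 11 (mod 13).
  i = 2 (α = 2): (2−4)(2−6)(2−1)(2−11) = (−2)·(−4)·1·(−9) = −72 ≡ 6, so v_2 = 6^{−1} = 11 (mod 13).
  i = 3 (α = 6): (6−4)(6−2)(6−1)(6−11) = 2·4·5·(−5) = −200 ≡ 8, so v_3 = 8^{−1} = 5 (mod 13).
  i = 4 (α = 1): (1−4)(1−2)(1−6)(1−11) = (−3)·(−1)·(−5)·(−10) = 150 ≡ 7, so v_4 = 7^{−1} = 2 (mod 13).
  i = 5 (α = 11): (11−4)(11−2)(11−6)(11−1) = 7·9·5·10 = 3150 ≡ 4, so v_5 = 4^{−1} = 10 (mod 13).
  v = [11, 11, 5, 2, 10].
Step 2: syndromes of r = [2, 8, 4, 11, 7] (all sums mod 13).
  S_0 = Σ v_i r_i = 11·2 + 11·8 + 5·4 + 2·11 + 10·7 = 222 ≡ 1.
  S_1 = Σ v_i α_i r_i = 11·4·2 + 11·2·8 + 5·6·4 + 2·1·11 + 10·11·7 = 1176 ≡ 6.
  α_i^2 mod 13 = [3, 4, 10, 1, 4].
  S_2 = Σ v_i α_i^2 r_i = 11·3·2 + 11·4·8 + 5·10·4 + 2·1·11 + 10·4·7 = 920 ≡ 10.
  S = (1, 6, 10) ≠ 0, so r is not a codeword (an error is present).
Step 3: locate the error. For a single error e at position i, S_ℓ = v_i·e·α_i^ℓ, so α_err = S_1/S_0.
  S_0^{−1} = 1^{−1} = 1 (mod 13), so α_err = 6·1 = 6 ≡ 6 = α_3. Error position i = 3.
  Consistency check: S_2/S_1 = 10·11 = 110 ≡ 6 = α_err ✓ (single-error assumption holds).
Step 4: error magnitude e = S_0/v_3 = S_0·∏_{j≠3}(α_3 − α_j) = 1·8 = 8 ≡ 8 (mod 13).
Step 5: correct position 3: c_3 = r_3 − e = 4 − 8 ≡ 9 (mod 13). Hence c = [2, 8, 9, 11, 7].
  Check: interpolating c through the α_i gives m(x) = 1 + 10·x (degree < 2) with m(α_i) = c_i for every i, so c is indeed a codeword.


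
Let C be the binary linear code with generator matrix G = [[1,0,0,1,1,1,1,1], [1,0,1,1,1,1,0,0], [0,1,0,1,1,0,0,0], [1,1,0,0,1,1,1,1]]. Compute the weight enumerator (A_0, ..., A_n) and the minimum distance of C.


Weight distribution: A_0 = 1, A_1 = 1, A_2 = 1, A_3 = 2, A_4 = 3, A_5 = 5, A_6 = 3. Minimum distance d = 1.

Enumerate all 2^4 = 16 messages m ∈ F_2^4.
For each, compute codeword c = mG in F_2^8, then tally its weight.
  m = 0000 → c = 00000000, weight = 0.
  m = 1000 → c = 10011111, weight = 6.
  m = 0100 → c = 10111100, weight = 5.
  m = 1100 → c = 00100011, weight = 3.
  m = 0010 → c = 01011000, weight = 3.
  m = 1010 → c = 11000111, weight = 5.
  m = 0110 → c = 11100100, weight = 4.
  m = 1110 → c = 01111011, weight = 6.
  m = 0001 → c = 11001111, weight = 6.
  m = 1001 → c = 01010000, weight = 2.
  m = 0101 → c = 01110011, weight = 5.
  m = 1101 → c = 11101100, weight = 5.
  m = 0011 → c = 10010111, weight = 5.
  m = 1011 → c = 00001000, weight = 1.
  m = 0111 → c = 00101011, weight = 4.
  m = 1111 → c = 10110100, weight = 4.
Tally weights:
  weight 0: 1 codewords.
  weight 1: 1 codewords.
  weight 2: 1 codewords.
  weight 3: 2 codewords.
  weight 4: 3 codewords.
  weight 5: 5 codewords.
  weight 6: 3 codewords.
Minimum distance d = smallest w > 0 with A_w > 0 = 1.
Sanity: Σ A_w = 16 = 2^4 = 16 ✓.


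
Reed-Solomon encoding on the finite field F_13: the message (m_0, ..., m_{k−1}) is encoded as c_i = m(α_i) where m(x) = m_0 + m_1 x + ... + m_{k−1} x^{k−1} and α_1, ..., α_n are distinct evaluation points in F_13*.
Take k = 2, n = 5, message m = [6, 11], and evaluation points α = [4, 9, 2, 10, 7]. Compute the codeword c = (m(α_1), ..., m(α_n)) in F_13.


c = [11, 1, 2, 12, 5]

Message polynomial: m(x) = 6 + 11·x (mod 13).
For each evaluation point α_i, compute m(α_i) mod 13:
  α_1 = 4: Horner steps 11 → 11, so m(4) = 11.
  α_2 = 9: Horner steps 11 → 1, so m(9) = 1.
  α_3 = 2: Horner steps 11 → 2, so m(2) = 2.
  α_4 = 10: Horner steps 11 → 12, so m(10) = 12.
  α_5 = 7: Horner steps 11 → 5, so m(7) = 5.
Codeword c = [11, 1, 2, 12, 5] ∈ F_13^5.


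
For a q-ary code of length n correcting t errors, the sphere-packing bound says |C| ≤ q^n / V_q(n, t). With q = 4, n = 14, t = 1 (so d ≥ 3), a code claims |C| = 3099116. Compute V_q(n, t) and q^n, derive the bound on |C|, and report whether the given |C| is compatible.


V_q(n, t) = 43, q^n = 268435456, Hamming bound = 6242685, |C| = 3099116 ≤ bound (satisfied).

Step 1: Compute V_q(n, t) = Σ_{j=0}^1 C(n, j) (q−1)^j.
  j = 0: C(14,0)·(3)^0 = 1·1 = 1.
  j = 1: C(14,1)·(3)^1 = 14·3 = 42.
  V_q(n, t) = 1 + 42 = 43.
Step 2: q^n = 4^14 = 268435456.
Step 3: Hamming bound ⌊q^n / V_q(n,t)⌋ = ⌊268435456/43⌋ = 6242685.
Step 4: Compare |C| = 3099116 to 6242685: satisfied.
The claimed |C| lies below the Hamming bound.


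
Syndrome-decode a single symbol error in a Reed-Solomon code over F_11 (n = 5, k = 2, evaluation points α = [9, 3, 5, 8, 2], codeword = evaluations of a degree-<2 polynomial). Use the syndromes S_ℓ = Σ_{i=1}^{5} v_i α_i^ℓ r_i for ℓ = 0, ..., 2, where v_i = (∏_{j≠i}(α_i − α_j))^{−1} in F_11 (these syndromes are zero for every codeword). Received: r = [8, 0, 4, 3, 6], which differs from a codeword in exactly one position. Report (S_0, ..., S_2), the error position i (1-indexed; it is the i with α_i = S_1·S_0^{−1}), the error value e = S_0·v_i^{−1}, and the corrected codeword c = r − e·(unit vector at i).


S = (10, 6, 8), error at position 3, error magnitude e = 5, c = [8, 0, 10, 3, 6].

Step 1: column multipliers v_i = (∏_{j≠i}(α_i − α_j))^{−1} mod 11.
  i = 1 (α = 9): (9−3)(9−5)(9−8)(9−2) = 6·4·1·7 = 168 ≡ 3, so v_1 = 3^{−1} = 4 (mod 11).
  i = 2 (α = 3): (3−9)(3−5)(3−8)(3−2) = (−6)·(−2)·(−5)·1 = −60 ≡ 6, so v_2 = 6^{−1} = 2 (mod 11).
  i = 3 (α = 5): (5−9)(5−3)(5−8)(5−2) = (−4)·2·(−3)·3 = 72 ≡ 6, so v_3 = 6^{−1} = 2 (mod 11).
  i = 4 (α = 8): (8−9)(8−3)(8−5)(8−2) = (−1)·5·3·6 = −90 ≡ 9, so v_4 = 9^{−1} = 5 (mod 11).
  i = 5 (α = 2): (2−9)(2−3)(2−5)(2−8) = (−7)·(−1)·(−3)·(−6) = 126 ≡ 5, so v_5 = 5^{−1} = 9 (mod 11).
  v = [4, 2, 2, 5, 9].
Step 2: syndromes of r = [8, 0, 4, 3, 6] (all sums mod 11).
  S_0 = Σ v_i r_i = 4·8 + 2·0 + 2·4 + 5·3 + 9·6 = 109 ≡ 10.
  S_1 = Σ v_i α_i r_i = 4·9·8 + 2·3·0 + 2·5·4 + 5·8·3 + 9·2·6 = 556 ≡ 6.
  α_i^2 mod 11 = [4, 9, 3, 9, 4].
  S_2 = Σ v_i α_i^2 r_i = 4·4·8 + 2·9·0 + 2·3·4 + 5·9·3 + 9·4·6 = 503 ≡ 8.
  S = (10, 6, 8) ≠ 0, so r is not a codeword (an error is present).
Step 3: locate the error. For a single error e at position i, S_ℓ = v_i·e·α_i^ℓ, so α_err = S_1/S_0.
  S_0^{−1} = 10^{−1} = 10 (mod 11), so α_err = 6·10 = 60 ≡ 5 = α_3. Error position i = 3.
  Consistency check: S_2/S_1 = 8·2 = 16 ≡ 5 = α_err ✓ (single-error assumption holds).
Step 4: error magnitude e = S_0/v_3 = S_0·∏_{j≠3}(α_3 − α_j) = 10·6 = 60 ≡ 5 (mod 11).
Step 5: correct position 3: c_3 = r_3 − e = 4 − 5 ≡ 10 (mod 11). Hence c = [8, 0, 10, 3, 6].
  Check: interpolating c through the α_i gives m(x) = 7 + 5·x (degree < 2) with m(α_i) = c_i for every i, so c is indeed a codeword.


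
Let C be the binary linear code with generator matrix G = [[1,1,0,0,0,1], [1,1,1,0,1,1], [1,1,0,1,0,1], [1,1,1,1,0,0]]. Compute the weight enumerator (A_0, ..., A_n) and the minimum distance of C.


Weight distribution: A_0 = 1, A_1 = 1, A_2 = 3, A_3 = 6, A_4 = 3, A_5 = 1, A_6 = 1. Minimum distance d = 1.

Enumerate all 2^4 = 16 messages m ∈ F_2^4.
For each, compute codeword c = mG in F_2^6, then tally its weight.
  m = 0000 → c = 000000, weight = 0.
  m = 1000 → c = 110001, weight = 3.
  m = 0100 → c = 111011, weight = 5.
  m = 1100 → c = 001010, weight = 2.
  m = 0010 → c = 110101, weight = 4.
  m = 1010 → c = 000100, weight = 1.
  m = 0110 → c = 001110, weight = 3.
  m = 1110 → c = 111111, weight = 6.
  m = 0001 → c = 111100, weight = 4.
  m = 1001 → c = 001101, weight = 3.
  m = 0101 → c = 000111, weight = 3.
  m = 1101 → c = 110110, weight = 4.
  m = 0011 → c = 001001, weight = 2.
  m = 1011 → c = 111000, weight = 3.
  m = 0111 → c = 110010, weight = 3.
  m = 1111 → c = 000011, weight = 2.
Tally weights:
  weight 0: 1 codewords.
  weight 1: 1 codewords.
  weight 2: 3 codewords.
  weight 3: 6 codewords.
  weight 4: 3 codewords.
  weight 5: 1 codewords.
  weight 6: 1 codewords.
Minimum distance d = smallest w > 0 with A_w > 0 = 1.
Sanity: Σ A_w = 16 = 2^4 = 16 ✓.


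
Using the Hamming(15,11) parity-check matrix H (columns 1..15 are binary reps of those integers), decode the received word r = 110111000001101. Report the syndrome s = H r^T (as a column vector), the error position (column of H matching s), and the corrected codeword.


s = (1, 0, 1, 0)^T, error position = 10, corrected codeword c = 110111000101101

Compute s = H r^T mod 2 one row at a time:
  s_1 = 0 + 0 + 0 + 0 + 1 + 1 + 0 + 1 = 3 ≡ 1 (mod 2).
  s_2 = 1 + 1 + 1 + 0 + 1 + 1 + 0 + 1 = 6 ≡ 0 (mod 2).
  s_3 = 1 + 0 + 1 + 0 + 0 + 0 + 0 + 1 = 3 ≡ 1 (mod 2).
  s_4 = 1 + 0 + 1 + 0 + 0 + 0 + 1 + 1 = 4 ≡ 0 (mod 2).
s = (1, 0, 1, 0)^T — this equals column 10 of H (binary 1010), so error is at position 10.
Correct: flip bit 10 of r = 110111000001101 to get c = 110111000101101.


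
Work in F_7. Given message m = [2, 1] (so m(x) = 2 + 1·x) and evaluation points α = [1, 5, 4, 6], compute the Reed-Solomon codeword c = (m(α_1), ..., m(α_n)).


c = [3, 0, 6, 1]

Message polynomial: m(x) = 2 + 1·x (mod 7).
For each evaluation point α_i, compute m(α_i) mod 7:
  α_1 = 1: Horner steps 1 → 3, so m(1) = 3.
  α_2 = 5: Horner steps 1 → 0, so m(5) = 0.
  α_3 = 4: Horner steps 1 → 6, so m(4) = 6.
  α_4 = 6: Horner steps 1 → 1, so m(6) = 1.
Codeword c = [3, 0, 6, 1] ∈ F_7^4.


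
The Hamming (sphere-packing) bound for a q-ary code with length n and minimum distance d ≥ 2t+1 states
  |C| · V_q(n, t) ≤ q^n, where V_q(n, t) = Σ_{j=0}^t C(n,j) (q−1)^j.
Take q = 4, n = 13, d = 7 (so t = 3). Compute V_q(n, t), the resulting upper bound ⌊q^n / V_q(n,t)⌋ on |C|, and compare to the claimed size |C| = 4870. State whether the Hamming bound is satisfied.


V_q(n, t) = 8464, q^n = 67108864, Hamming bound = 7928, |C| = 4870 ≤ bound (satisfied).

Step 1: Compute V_q(n, t) = Σ_{j=0}^3 C(n, j) (q−1)^j.
  j = 0: C(13,0)·(3)^0 = 1·1 = 1.
  j = 1: C(13,1)·(3)^1 = 13·3 = 39.
  j = 2: C(13,2)·(3)^2 = 78·9 = 702.
  j = 3: C(13,3)·(3)^3 = 286·27 = 7722.
  V_q(n, t) = 1 + 39 + 702 + 7722 = 8464.
Step 2: q^n = 4^13 = 67108864.
Step 3: Hamming bound ⌊q^n / V_q(n,t)⌋ = ⌊67108864/8464⌋ = 7928.
Step 4: Compare |C| = 4870 to 7928: satisfied.
The claimed |C| lies below the Hamming bound.


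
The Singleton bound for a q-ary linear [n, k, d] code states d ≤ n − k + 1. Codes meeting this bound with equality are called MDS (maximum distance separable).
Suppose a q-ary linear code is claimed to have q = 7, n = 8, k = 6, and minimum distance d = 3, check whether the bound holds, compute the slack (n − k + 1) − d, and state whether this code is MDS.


Singleton RHS = n − k + 1 = 3, slack = 0, bound satisfied, MDS.

Singleton bound: d ≤ n − k + 1.
Here n = 8, k = 6, so n − k + 1 = 3.
Given d = 3, check d ≤ 3: YES.
Slack = (n − k + 1) − d = 0.
The code is MDS (slack = 0).
Description: the claimed parameters are [8, 6, 3]_7; such a code would be MDS (meets Singleton bound).


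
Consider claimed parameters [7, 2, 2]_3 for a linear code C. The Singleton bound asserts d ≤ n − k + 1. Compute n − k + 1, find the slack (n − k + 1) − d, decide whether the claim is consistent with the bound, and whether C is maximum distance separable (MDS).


Singleton RHS = n − k + 1 = 6, slack = 4, bound satisfied, not MDS.

Singleton bound: d ≤ n − k + 1.
Here n = 7, k = 2, so n − k + 1 = 6.
Given d = 2, check d ≤ 6: YES.
Slack = (n − k + 1) − d = 4.
The code is NOT MDS (slack = 4 > 0).
Description: the claimed parameters are [7, 2, 2]_3; such a code would be non-MDS.


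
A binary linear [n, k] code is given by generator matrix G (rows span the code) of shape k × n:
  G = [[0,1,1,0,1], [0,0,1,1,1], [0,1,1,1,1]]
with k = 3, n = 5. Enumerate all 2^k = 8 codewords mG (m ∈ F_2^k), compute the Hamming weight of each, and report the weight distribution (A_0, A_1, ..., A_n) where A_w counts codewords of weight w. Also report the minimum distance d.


Weight distribution: A_0 = 1, A_1 = 2, A_2 = 2, A_3 = 2, A_4 = 1. Minimum distance d = 1.

Enumerate all 2^3 = 8 messages m ∈ F_2^3.
For each, compute codeword c = mG in F_2^5, then tally its weight.
  m = 000 → c = 00000, weight = 0.
  m = 100 → c = 01101, weight = 3.
  m = 010 → c = 00111, weight = 3.
  m = 110 → c = 01010, weight = 2.
  m = 001 → c = 01111, weight = 4.
  m = 101 → c = 00010, weight = 1.
  m = 011 → c = 01000, weight = 1.
  m = 111 → c = 00101, weight = 2.
Tally weights:
  weight 0: 1 codewords.
  weight 1: 2 codewords.
  weight 2: 2 codewords.
  weight 3: 2 codewords.
  weight 4: 1 codewords.
Minimum distance d = smallest w > 0 with A_w > 0 = 1.
Sanity: Σ A_w = 8 = 2^3 = 8 ✓.


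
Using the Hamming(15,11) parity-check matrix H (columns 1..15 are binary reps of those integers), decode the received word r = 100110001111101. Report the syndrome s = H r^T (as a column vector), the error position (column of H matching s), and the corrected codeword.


s = (0, 1, 1, 0)^T, error position = 6, corrected codeword c = 100111001111101

Compute s = H r^T mod 2 one row at a time:
  s_1 = 0 + 1 + 1 + 1 + 1 + 1 + 0 + 1 = 6 ≡ 0 (mod 2).
  s_2 = 1 + 1 + 0 + 0 + 1 + 1 + 0 + 1 = 5 ≡ 1 (mod 2).
  s_3 = 0 + 0 + 0 + 0 + 1 + 1 + 0 + 1 = 3 ≡ 1 (mod 2).
  s_4 = 1 + 0 + 1 + 0 + 1 + 1 + 1 + 1 = 6 ≡ 0 (mod 2).
s = (0, 1, 1, 0)^T — this equals column 6 of H (binary 0110), so error is at position 6.
Correct: flip bit 6 of r = 100110001111101 to get c = 100111001111101.


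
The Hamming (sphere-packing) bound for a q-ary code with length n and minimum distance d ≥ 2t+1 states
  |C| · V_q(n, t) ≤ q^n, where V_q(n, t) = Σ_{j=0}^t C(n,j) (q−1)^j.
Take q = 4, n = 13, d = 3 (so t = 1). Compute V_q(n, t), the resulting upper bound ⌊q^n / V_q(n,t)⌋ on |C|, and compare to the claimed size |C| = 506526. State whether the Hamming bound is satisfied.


V_q(n, t) = 40, q^n = 67108864, Hamming bound = 1677721, |C| = 506526 ≤ bound (satisfied).

Step 1: Compute V_q(n, t) = Σ_{j=0}^1 C(n, j) (q−1)^j.
  j = 0: C(13,0)·(3)^0 = 1·1 = 1.
  j = 1: C(13,1)·(3)^1 = 13·3 = 39.
  V_q(n, t) = 1 + 39 = 40.
Step 2: q^n = 4^13 = 67108864.
Step 3: Hamming bound ⌊q^n / V_q(n,t)⌋ = ⌊67108864/40⌋ = 1677721.
Step 4: Compare |C| = 506526 to 1677721: satisfied.
The claimed |C| lies below the Hamming bound.


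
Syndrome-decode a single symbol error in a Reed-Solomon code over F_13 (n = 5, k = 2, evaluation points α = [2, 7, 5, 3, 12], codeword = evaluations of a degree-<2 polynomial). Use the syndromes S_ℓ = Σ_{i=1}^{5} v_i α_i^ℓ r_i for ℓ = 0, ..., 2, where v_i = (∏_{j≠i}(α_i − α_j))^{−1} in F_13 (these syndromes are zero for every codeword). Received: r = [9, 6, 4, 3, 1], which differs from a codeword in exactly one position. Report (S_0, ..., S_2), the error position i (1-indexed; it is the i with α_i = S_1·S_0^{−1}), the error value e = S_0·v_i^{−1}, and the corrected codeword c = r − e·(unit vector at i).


S = (5, 9, 11), error at position 2, error magnitude e = 1, c = [9, 5, 4, 3, 1].

Step 1: column multipliers v_i = (∏_{j≠i}(α_i − α_j))^{−1} mod 13.
  i = 1 (α = 2): (2−7)(2−5)(2−3)(2−12) = (−5)·(−3)·(−1)·(−10) = 150 ≡ 7, so v_1 = 7^{−1} = 2 (mod 13).
  i = 2 (α = 7): (7−2)(7−5)(7−3)(7−12) = 5·2·4·(−5) = −200 ≡ 8, so v_2 = 8^{−1} = 5 (mod 13).
  i = 3 (α = 5): (5−2)(5−7)(5−3)(5−12) = 3·(−2)·2·(−7) = 84 ≡ 6, so v_3 = 6^{−1} = 11 (mod 13).
  i = 4 (α = 3): (3−2)(3−7)(3−5)(3−12) = 1·(−4)·(−2)·(−9) = −72 ≡ 6, so v_4 = 6^{−1} = 11 (mod 13).
  i = 5 (α = 12): (12−2)(12−7)(12−5)(12−3) = 10·5·7·9 = 3150 ≡ 4, so v_5 = 4^{−1} = 10 (mod 13).
  v = [2, 5, 11, 11, 10].
Step 2: syndromes of r = [9, 6, 4, 3, 1] (all sums mod 13).
  S_0 = Σ v_i r_i = 2·9 + 5·6 + 11·4 + 11·3 + 10·1 = 135 ≡ 5.
  S_1 = Σ v_i α_i r_i = 2·2·9 + 5·7·6 + 11·5·4 + 11·3·3 + 10·12·1 = 685 ≡ 9.
  α_i^2 mod 13 = [4, 10, 12, 9, 1].
  S_2 = Σ v_i α_i^2 r_i = 2·4·9 + 5·10·6 + 11·12·4 + 11·9·3 + 10·1·1 = 1207 ≡ 11.
  S = (5, 9, 11) ≠ 0, so r is not a codeword (an error is present).
Step 3: locate the error. For a single error e at position i, S_ℓ = v_i·e·α_i^ℓ, so α_err = S_1/S_0.
  S_0^{−1} = 5^{−1} = 8 (mod 13), so α_err = 9·8 = 72 ≡ 7 = α_2. Error position i = 2.
  Consistency check: S_2/S_1 = 11·3 = 33 ≡ 7 = α_err ✓ (single-error assumption holds).
Step 4: error magnitude e = S_0/v_2 = S_0·∏_{j≠2}(α_2 − α_j) = 5·8 = 40 ≡ 1 (mod 13).
Step 5: correct position 2: c_2 = r_2 − e = 6 − 1 ≡ 5 (mod 13). Hence c = [9, 5, 4, 3, 1].
  Check: interpolating c through the α_i gives m(x) = 8 + 7·x (degree < 2) with m(α_i) = c_i for every i, so c is indeed a codeword.


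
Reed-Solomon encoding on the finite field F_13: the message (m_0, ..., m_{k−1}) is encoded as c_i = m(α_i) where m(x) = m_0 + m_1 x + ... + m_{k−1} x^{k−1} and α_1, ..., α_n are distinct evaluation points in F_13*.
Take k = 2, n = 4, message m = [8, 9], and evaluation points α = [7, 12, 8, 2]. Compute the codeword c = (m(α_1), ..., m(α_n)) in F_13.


c = [6, 12, 2, 0]

Message polynomial: m(x) = 8 + 9·x (mod 13).
For each evaluation point α_i, compute m(α_i) mod 13:
  α_1 = 7: Horner steps 9 → 6, so m(7) = 6.
  α_2 = 12: Horner steps 9 → 12, so m(12) = 12.
  α_3 = 8: Horner steps 9 → 2, so m(8) = 2.
  α_4 = 2: Horner steps 9 → 0, so m(2) = 0.
Codeword c = [6, 12, 2, 0] ∈ F_13^4.


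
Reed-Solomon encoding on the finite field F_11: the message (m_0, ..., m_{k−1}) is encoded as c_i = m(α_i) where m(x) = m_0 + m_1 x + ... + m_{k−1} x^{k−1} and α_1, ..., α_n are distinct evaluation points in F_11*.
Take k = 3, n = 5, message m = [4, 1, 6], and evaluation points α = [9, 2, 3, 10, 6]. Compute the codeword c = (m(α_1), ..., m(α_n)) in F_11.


c = [4, 8, 6, 9, 6]

Message polynomial: m(x) = 4 + 1·x + 6·x^2 (mod 11).
For each evaluation point α_i, compute m(α_i) mod 11:
  α_1 = 9: Horner steps 6 → 0 → 4, so m(9) = 4.
  α_2 = 2: Horner steps 6 → 2 → 8, so m(2) = 8.
  α_3 = 3: Horner steps 6 → 8 → 6, so m(3) = 6.
  α_4 = 10: Horner steps 6 → 6 → 9, so m(10) = 9.
  α_5 = 6: Horner steps 6 → 4 → 6, so m(6) = 6.
Codeword c = [4, 8, 6, 9, 6] ∈ F_11^5.


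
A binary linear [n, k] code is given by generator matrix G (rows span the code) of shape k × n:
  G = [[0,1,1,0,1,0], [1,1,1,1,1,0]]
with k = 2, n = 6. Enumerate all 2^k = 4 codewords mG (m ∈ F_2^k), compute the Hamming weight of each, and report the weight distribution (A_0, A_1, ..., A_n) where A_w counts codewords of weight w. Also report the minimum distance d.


Weight distribution: A_0 = 1, A_2 = 1, A_3 = 1, A_5 = 1. Minimum distance d = 2.

Enumerate all 2^2 = 4 messages m ∈ F_2^2.
For each, compute codeword c = mG in F_2^6, then tally its weight.
  m = 00 → c = 000000, weight = 0.
  m = 10 → c = 011010, weight = 3.
  m = 01 → c = 111110, weight = 5.
  m = 11 → c = 100100, weight = 2.
Tally weights:
  weight 0: 1 codewords.
  weight 2: 1 codewords.
  weight 3: 1 codewords.
  weight 5: 1 codewords.
Minimum distance d = smallest w > 0 with A_w > 0 = 2.
Sanity: Σ A_w = 4 = 2^2 = 4 ✓.


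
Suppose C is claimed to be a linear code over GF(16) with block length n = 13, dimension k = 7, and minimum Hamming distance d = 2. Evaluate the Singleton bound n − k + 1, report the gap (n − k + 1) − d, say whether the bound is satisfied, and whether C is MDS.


Singleton RHS = n − k + 1 = 7, slack = 5, bound satisfied, not MDS.

Singleton bound: d ≤ n − k + 1.
Here n = 13, k = 7, so n − k + 1 = 7.
Given d = 2, check d ≤ 7: YES.
Slack = (n − k + 1) − d = 5.
The code is NOT MDS (slack = 5 > 0).
Description: the claimed parameters are [13, 7, 2]_16; such a code would be non-MDS.


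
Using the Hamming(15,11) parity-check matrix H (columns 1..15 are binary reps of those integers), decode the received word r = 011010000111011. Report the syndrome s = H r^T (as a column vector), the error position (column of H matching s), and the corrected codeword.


s = (1, 0, 0, 0)^T, error position = 8, corrected codeword c = 011010010111011

Compute s = H r^T mod 2 one row at a time:
  s_1 = 0 + 0 + 1 + 1 + 1 + 0 + 1 + 1 = 5 ≡ 1 (mod 2).
  s_2 = 0 + 1 + 0 + 0 + 1 + 0 + 1 + 1 = 4 ≡ 0 (mod 2).
  s_3 = 1 + 1 + 0 + 0 + 1 + 1 + 1 + 1 = 6 ≡ 0 (mod 2).
  s_4 = 0 + 1 + 1 + 0 + 0 + 1 + 0 + 1 = 4 ≡ 0 (mod 2).
s = (1, 0, 0, 0)^T — this equals column 8 of H (binary 1000), so error is at position 8.
Correct: flip bit 8 of r = 011010000111011 to get c = 011010010111011.


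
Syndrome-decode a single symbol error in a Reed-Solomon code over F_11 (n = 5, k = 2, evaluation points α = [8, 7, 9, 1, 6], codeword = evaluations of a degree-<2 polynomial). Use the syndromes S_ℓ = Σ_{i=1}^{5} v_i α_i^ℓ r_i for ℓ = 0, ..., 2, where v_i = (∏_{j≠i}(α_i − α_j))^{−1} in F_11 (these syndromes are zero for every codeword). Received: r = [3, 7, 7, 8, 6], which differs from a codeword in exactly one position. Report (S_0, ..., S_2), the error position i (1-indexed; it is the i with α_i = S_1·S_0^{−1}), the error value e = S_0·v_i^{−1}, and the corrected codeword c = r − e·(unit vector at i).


S = (8, 1, 7), error at position 2, error magnitude e = 8, c = [3, 10, 7, 8, 6].

Step 1: column multipliers v_i = (∏_{j≠i}(α_i − α_j))^{−1} mod 11.
  i = 1 (α = 8): (8−7)(8−9)(8−1)(8−6) = 1·(−1)·7·2 = −14 ≡ 8, so v_1 = 8^{−1} = 7 (mod 11).
  i = 2 (α = 7): (7−8)(7−9)(7−1)(7−6) = (−1)·(−2)·6·1 = 12 ≡ 1, so v_2 = 1^{−1} = 1 (mod 11).
  i = 3 (α = 9): (9−8)(9−7)(9−1)(9−6) = 1·2·8·3 = 48 ≡ 4, so v_3 = 4^{−1} = 3 (mod 11).
  i = 4 (α = 1): (1−8)(1−7)(1−9)(1−6) = (−7)·(−6)·(−8)·(−5) = 1680 ≡ 8, so v_4 = 8^{−1} = 7 (mod 11).
  i = 5 (α = 6): (6−8)(6−7)(6−9)(6−1) = (−2)·(−1)·(−3)·5 = −30 ≡ 3, so v_5 = 3^{−1} = 4 (mod 11).
  v = [7, 1, 3, 7, 4].
Step 2: syndromes of r = [3, 7, 7, 8, 6] (all sums mod 11).
  S_0 = Σ v_i r_i = 7·3 + 1·7 + 3·7 + 7·8 + 4·6 = 129 ≡ 8.
  S_1 = Σ v_i α_i r_i = 7·8·3 + 1·7·7 + 3·9·7 + 7·1·8 + 4·6·6 = 606 ≡ 1.
  α_i^2 mod 11 = [9, 5, 4, 1, 3].
  S_2 = Σ v_i α_i^2 r_i = 7·9·3 + 1·5·7 + 3·4·7 + 7·1·8 + 4·3·6 = 436 ≡ 7.
  S = (8, 1, 7) ≠ 0, so r is not a codeword (an error is present).
Step 3: locate the error. For a single error e at position i, S_ℓ = v_i·e·α_i^ℓ, so α_err = S_1/S_0.
  S_0^{−1} = 8^{−1} = 7 (mod 11), so α_err = 1·7 = 7 ≡ 7 = α_2. Error position i = 2.
  Consistency check: S_2/S_1 = 7·1 = 7 ≡ 7 = α_err ✓ (single-error assumption holds).
Step 4: error magnitude e = S_0/v_2 = S_0·∏_{j≠2}(α_2 − α_j) = 8·1 = 8 ≡ 8 (mod 11).
Step 5: correct position 2: c_2 = r_2 − e = 7 − 8 ≡ 10 (mod 11). Hence c = [3, 10, 7, 8, 6].
  Check: interpolating c through the α_i gives m(x) = 4 + 4·x (degree < 2) with m(α_i) = c_i for every i, so c is indeed a codeword.


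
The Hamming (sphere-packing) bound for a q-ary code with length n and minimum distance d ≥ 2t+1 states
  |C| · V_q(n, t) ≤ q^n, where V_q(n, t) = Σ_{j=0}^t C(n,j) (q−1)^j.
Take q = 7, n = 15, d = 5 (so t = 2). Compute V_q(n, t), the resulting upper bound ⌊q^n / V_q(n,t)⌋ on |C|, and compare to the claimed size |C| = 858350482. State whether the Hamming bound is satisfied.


V_q(n, t) = 3871, q^n = 4747561509943, Hamming bound = 1226443169, |C| = 858350482 ≤ bound (satisfied).

Step 1: Compute V_q(n, t) = Σ_{j=0}^2 C(n, j) (q−1)^j.
  j = 0: C(15,0)·(6)^0 = 1·1 = 1.
  j = 1: C(15,1)·(6)^1 = 15·6 = 90.
  j = 2: C(15,2)·(6)^2 = 105·36 = 3780.
  V_q(n, t) = 1 + 90 + 3780 = 3871.
Step 2: q^n = 7^15 = 4747561509943.
Step 3: Hamming bound ⌊q^n / V_q(n,t)⌋ = ⌊4747561509943/3871⌋ = 1226443169.
Step 4: Compare |C| = 858350482 to 1226443169: satisfied.
The claimed |C| lies below the Hamming bound.


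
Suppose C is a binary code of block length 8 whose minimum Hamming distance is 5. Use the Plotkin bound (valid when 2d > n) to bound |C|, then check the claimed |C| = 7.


Plotkin bound M ≤ 4; given |C| = 7 > bound (violated).

Check applicability: 2d = 10, n = 8.
2d − n = 2 > 0, so Plotkin applies.
Compute d/(2d−n) = 5/2 ≈ 2.5000.
⌊d/(2d−n)⌋ = 2.
Plotkin bound: M ≤ 2·2 = 4.
Given |C| = 7, check: VIOLATED.
This |C| is above the Plotkin bound, so no binary code with n = 8, d = 5 and 7 codewords exists.
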